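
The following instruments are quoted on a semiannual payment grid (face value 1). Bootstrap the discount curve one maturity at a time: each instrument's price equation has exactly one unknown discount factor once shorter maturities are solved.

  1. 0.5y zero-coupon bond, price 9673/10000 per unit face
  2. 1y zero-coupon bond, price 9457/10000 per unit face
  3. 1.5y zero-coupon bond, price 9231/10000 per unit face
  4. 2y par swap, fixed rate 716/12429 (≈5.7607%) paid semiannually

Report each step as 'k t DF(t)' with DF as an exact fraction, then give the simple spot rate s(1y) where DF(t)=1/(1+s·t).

1 1/2 9673/10000
2 1 9457/10000
3 3/2 9231/10000
4 2 4463/5000
s(1y) = (1/(9457/10000) − 1)/(1) = 543/9457 ≈ 5.7418%

step 1 [0.5y] zero: DF = P = 9673/10000 ≈ 0.967300
step 2 [1y] zero: DF = P = 9457/10000 ≈ 0.945700
step 3 [1.5y] zero: DF = P = 9231/10000 ≈ 0.923100
step 4 [2y] swap r/2=358/12429: DF=(1 − 358/12429·(0.967300+0.945700+0.923100))/(1+358/12429) = 4463/5000 ≈ 0.892600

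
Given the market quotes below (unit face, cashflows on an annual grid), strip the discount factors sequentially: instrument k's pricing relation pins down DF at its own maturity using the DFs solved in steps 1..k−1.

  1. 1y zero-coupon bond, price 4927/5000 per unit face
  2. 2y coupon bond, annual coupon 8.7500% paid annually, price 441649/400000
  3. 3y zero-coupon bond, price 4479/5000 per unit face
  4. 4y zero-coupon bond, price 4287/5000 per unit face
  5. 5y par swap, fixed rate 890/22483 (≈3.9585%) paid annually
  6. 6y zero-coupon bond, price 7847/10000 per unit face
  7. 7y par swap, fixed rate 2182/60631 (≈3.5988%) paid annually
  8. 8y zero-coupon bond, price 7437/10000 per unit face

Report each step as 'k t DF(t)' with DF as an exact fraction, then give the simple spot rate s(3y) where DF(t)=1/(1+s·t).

1 1 4927/5000
2 2 117/125
3 3 4479/5000
4 4 4287/5000
5 5 411/500
6 6 7847/10000
7 7 3909/5000
8 8 7437/10000
s(3y) = (1/(4479/5000) − 1)/(3) = 521/13437 ≈ 3.8774%

step 1 [1y] zero: DF = P = 4927/5000 ≈ 0.985400
step 2 [2y] bond c/1=7/80: DF=(441649/400000 − 7/80·(0.985400))/(1+7/80) = 117/125 ≈ 0.936000
step 3 [3y] zero: DF = P = 4479/5000 ≈ 0.895800
step 4 [4y] zero: DF = P = 4287/5000 ≈ 0.857400
step 5 [5y] swap r/1=890/22483: DF=(1 − 890/22483·(0.985400+0.936000+0.895800+0.857400))/(1+890/22483) = 411/500 ≈ 0.822000
step 6 [6y] zero: DF = P = 7847/10000 ≈ 0.784700
step 7 [7y] swap r/1=2182/60631: DF=(1 − 2182/60631·(0.985400+0.936000+0.895800+0.857400+0.822000+0.784700))/(1+2182/60631) = 3909/5000 ≈ 0.781800
step 8 [8y] zero: DF = P = 7437/10000 ≈ 0.743700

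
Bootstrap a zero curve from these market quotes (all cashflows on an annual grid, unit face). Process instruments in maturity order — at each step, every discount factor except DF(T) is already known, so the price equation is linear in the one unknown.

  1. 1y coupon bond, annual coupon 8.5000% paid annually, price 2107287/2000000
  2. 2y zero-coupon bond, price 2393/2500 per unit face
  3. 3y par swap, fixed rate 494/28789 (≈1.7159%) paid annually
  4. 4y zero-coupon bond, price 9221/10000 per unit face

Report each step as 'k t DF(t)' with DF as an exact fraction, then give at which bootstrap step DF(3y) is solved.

1 1 9711/10000
2 2 2393/2500
3 3 4753/5000
4 4 9221/10000
DF(3y) is solved at step 3

step 1 [1y] bond c/1=17/200: DF=(2107287/2000000 − 17/200·(0))/(1+17/200) = 9711/10000 ≈ 0.971100
step 2 [2y] zero: DF = P = 2393/2500 ≈ 0.957200
step 3 [3y] swap r/1=494/28789: DF=(1 − 494/28789·(0.971100+0.957200))/(1+494/28789) = 4753/5000 ≈ 0.950600
step 4 [4y] zero: DF = P = 9221/10000 ≈ 0.922100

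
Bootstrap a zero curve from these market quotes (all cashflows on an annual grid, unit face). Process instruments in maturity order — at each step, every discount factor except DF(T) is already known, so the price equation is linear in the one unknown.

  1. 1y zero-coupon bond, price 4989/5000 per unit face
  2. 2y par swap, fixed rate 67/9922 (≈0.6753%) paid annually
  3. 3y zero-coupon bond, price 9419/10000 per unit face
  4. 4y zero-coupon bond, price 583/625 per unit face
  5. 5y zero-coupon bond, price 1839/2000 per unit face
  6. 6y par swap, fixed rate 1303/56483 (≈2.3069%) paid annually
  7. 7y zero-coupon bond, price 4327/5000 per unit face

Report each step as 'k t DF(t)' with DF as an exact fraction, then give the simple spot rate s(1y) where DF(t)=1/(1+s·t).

1 1 4989/5000
2 2 4933/5000
3 3 9419/10000
4 4 583/625
5 5 1839/2000
6 6 8697/10000
7 7 4327/5000
s(1y) = (1/(4989/5000) − 1)/(1) = 11/4989 ≈ 0.2205%

step 1 [1y] zero: DF = P = 4989/5000 ≈ 0.997800
step 2 [2y] swap r/1=67/9922: DF=(1 − 67/9922·(0.997800))/(1+67/9922) = 4933/5000 ≈ 0.986600
step 3 [3y] zero: DF = P = 9419/10000 ≈ 0.941900
step 4 [4y] zero: DF = P = 583/625 ≈ 0.932800
step 5 [5y] zero: DF = P = 1839/2000 ≈ 0.919500
step 6 [6y] swap r/1=1303/56483: DF=(1 − 1303/56483·(0.997800+0.986600+0.941900+0.932800+0.919500))/(1+1303/56483) = 8697/10000 ≈ 0.869700
step 7 [7y] zero: DF = P = 4327/5000 ≈ 0.865400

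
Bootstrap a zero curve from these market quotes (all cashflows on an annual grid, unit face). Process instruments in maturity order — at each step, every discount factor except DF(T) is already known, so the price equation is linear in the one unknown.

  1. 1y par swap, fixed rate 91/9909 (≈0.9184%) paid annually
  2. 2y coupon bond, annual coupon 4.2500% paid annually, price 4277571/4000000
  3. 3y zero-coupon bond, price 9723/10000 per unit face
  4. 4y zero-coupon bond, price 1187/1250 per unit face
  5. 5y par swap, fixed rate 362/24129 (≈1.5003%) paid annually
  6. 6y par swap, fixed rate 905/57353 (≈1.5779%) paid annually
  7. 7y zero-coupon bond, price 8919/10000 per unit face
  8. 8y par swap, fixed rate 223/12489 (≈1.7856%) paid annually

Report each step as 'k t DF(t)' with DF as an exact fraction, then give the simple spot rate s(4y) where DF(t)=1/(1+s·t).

1 1 9909/10000
2 2 4927/5000
3 3 9723/10000
4 4 1187/1250
5 5 2319/2500
6 6 1819/2000
7 7 8919/10000
8 8 4331/5000
s(4y) = (1/(1187/1250) − 1)/(4) = 63/4748 ≈ 1.3269%

step 1 [1y] swap r/1=91/9909: DF=(1 − 91/9909·(0))/(1+91/9909) = 9909/10000 ≈ 0.990900
step 2 [2y] bond c/1=17/400: DF=(4277571/4000000 − 17/400·(0.990900))/(1+17/400) = 4927/5000 ≈ 0.985400
step 3 [3y] zero: DF = P = 9723/10000 ≈ 0.972300
step 4 [4y] zero: DF = P = 1187/1250 ≈ 0.949600
step 5 [5y] swap r/1=362/24129: DF=(1 − 362/24129·(0.990900+0.985400+0.972300+0.949600))/(1+362/24129) = 2319/2500 ≈ 0.927600
step 6 [6y] swap r/1=905/57353: DF=(1 − 905/57353·(0.990900+0.985400+0.972300+0.949600+0.927600))/(1+905/57353) = 1819/2000 ≈ 0.909500
step 7 [7y] zero: DF = P = 8919/10000 ≈ 0.891900
step 8 [8y] swap r/1=223/12489: DF=(1 − 223/12489·(0.990900+0.985400+0.972300+0.949600+0.927600+0.909500+0.891900))/(1+223/12489) = 4331/5000 ≈ 0.866200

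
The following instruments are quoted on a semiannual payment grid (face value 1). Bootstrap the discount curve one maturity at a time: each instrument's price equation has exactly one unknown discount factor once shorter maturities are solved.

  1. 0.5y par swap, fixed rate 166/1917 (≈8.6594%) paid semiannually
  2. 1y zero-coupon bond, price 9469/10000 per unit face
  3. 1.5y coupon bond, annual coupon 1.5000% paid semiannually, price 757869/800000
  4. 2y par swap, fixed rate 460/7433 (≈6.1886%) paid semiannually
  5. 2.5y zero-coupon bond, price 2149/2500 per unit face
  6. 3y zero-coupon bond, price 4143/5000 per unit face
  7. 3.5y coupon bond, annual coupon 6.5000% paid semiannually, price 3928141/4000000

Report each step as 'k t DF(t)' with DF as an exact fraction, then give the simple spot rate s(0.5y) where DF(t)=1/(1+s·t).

1 1/2 1917/2000
2 1 9469/10000
3 3/2 9261/10000
4 2 177/200
5 5/2 2149/2500
6 3 4143/5000
7 7/2 781/1000
s(0.5y) = (1/(1917/2000) − 1)/(1/2) = 166/1917 ≈ 8.6594%

step 1 [0.5y] swap r/2=83/1917: DF=(1 − 83/1917·(0))/(1+83/1917) = 1917/2000 ≈ 0.958500
step 2 [1y] zero: DF = P = 9469/10000 ≈ 0.946900
step 3 [1.5y] bond c/2=3/400: DF=(757869/800000 − 3/400·(0.958500+0.946900))/(1+3/400) = 9261/10000 ≈ 0.926100
step 4 [2y] swap r/2=230/7433: DF=(1 − 230/7433·(0.958500+0.946900+0.926100))/(1+230/7433) = 177/200 ≈ 0.885000
step 5 [2.5y] zero: DF = P = 2149/2500 ≈ 0.859600
step 6 [3y] zero: DF = P = 4143/5000 ≈ 0.828600
step 7 [3.5y] bond c/2=13/400: DF=(3928141/4000000 − 13/400·(0.958500+0.946900+0.926100+0.885000+0.859600+0.828600))/(1+13/400) = 781/1000 ≈ 0.781000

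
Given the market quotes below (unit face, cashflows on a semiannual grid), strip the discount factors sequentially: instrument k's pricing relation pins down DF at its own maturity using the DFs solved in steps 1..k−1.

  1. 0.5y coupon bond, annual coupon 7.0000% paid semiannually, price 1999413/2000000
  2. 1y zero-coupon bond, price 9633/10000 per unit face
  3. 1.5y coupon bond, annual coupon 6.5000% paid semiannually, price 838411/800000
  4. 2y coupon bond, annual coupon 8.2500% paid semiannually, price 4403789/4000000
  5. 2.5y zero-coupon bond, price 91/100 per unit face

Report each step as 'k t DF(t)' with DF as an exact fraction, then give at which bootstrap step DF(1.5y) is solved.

step 1 [0.5y] bond c/2=7/200: DF=(1999413/2000000 − 7/200·(0))/(1+7/200) = 9659/10000 ≈ 0.965900
step 2 [1y] zero: DF = P = 9633/10000 ≈ 0.963300
step 3 [1.5y] bond c/2=13/400: DF=(838411/800000 − 13/400·(0.965900+0.963300))/(1+13/400) = 9543/10000 ≈ 0.954300
step 4 [2y] bond c/2=33/800: DF=(4403789/4000000 − 33/800·(0.965900+0.963300+0.954300))/(1+33/800) = 9431/10000 ≈ 0.943100
step 5 [2.5y] zero: DF = P = 91/100 ≈ 0.910000

1 1/2 9659/10000
2 1 9633/10000
3 3/2 9543/10000
4 2 9431/10000
5 5/2 91/100
DF(1.5y) is solved at step 3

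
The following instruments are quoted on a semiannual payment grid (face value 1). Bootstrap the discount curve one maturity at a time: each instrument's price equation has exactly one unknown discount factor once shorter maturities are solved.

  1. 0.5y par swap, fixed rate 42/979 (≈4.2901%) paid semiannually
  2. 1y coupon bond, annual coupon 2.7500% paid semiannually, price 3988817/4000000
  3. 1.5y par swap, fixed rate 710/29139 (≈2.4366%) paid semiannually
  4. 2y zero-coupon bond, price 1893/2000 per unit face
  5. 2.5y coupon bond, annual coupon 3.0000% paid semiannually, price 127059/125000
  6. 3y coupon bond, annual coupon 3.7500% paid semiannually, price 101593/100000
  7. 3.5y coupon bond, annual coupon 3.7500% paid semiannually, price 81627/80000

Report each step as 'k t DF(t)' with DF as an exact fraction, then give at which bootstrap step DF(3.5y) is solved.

step 1 [0.5y] swap r/2=21/979: DF=(1 − 21/979·(0))/(1+21/979) = 979/1000 ≈ 0.979000
step 2 [1y] bond c/2=11/800: DF=(3988817/4000000 − 11/800·(0.979000))/(1+11/800) = 1213/1250 ≈ 0.970400
step 3 [1.5y] swap r/2=355/29139: DF=(1 − 355/29139·(0.979000+0.970400))/(1+355/29139) = 1929/2000 ≈ 0.964500
step 4 [2y] zero: DF = P = 1893/2000 ≈ 0.946500
step 5 [2.5y] bond c/2=3/200: DF=(127059/125000 − 3/200·(0.979000+0.970400+0.964500+0.946500))/(1+3/200) = 2361/2500 ≈ 0.944400
step 6 [3y] bond c/2=3/160: DF=(101593/100000 − 3/160·(0.979000+0.970400+0.964500+0.946500+0.944400))/(1+3/160) = 568/625 ≈ 0.908800
step 7 [3.5y] bond c/2=3/160: DF=(81627/80000 − 3/160·(0.979000+0.970400+0.964500+0.946500+0.944400+0.908800))/(1+3/160) = 2241/2500 ≈ 0.896400

1 1/2 979/1000
2 1 1213/1250
3 3/2 1929/2000
4 2 1893/2000
5 5/2 2361/2500
6 3 568/625
7 7/2 2241/2500
DF(3.5y) is solved at step 7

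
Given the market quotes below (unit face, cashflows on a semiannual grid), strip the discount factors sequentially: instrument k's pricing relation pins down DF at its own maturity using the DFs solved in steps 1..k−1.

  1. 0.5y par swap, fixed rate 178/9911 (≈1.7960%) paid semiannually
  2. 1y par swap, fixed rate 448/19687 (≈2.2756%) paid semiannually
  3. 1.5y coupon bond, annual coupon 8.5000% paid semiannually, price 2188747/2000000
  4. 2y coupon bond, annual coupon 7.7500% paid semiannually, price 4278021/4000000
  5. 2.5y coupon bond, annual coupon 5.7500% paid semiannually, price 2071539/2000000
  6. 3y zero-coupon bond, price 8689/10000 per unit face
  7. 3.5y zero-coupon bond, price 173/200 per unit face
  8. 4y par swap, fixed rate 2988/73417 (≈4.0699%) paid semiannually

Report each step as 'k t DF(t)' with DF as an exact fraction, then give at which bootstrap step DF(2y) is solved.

step 1 [0.5y] swap r/2=89/9911: DF=(1 − 89/9911·(0))/(1+89/9911) = 9911/10000 ≈ 0.991100
step 2 [1y] swap r/2=224/19687: DF=(1 − 224/19687·(0.991100))/(1+224/19687) = 611/625 ≈ 0.977600
step 3 [1.5y] bond c/2=17/400: DF=(2188747/2000000 − 17/400·(0.991100+0.977600))/(1+17/400) = 1939/2000 ≈ 0.969500
step 4 [2y] bond c/2=31/800: DF=(4278021/4000000 − 31/800·(0.991100+0.977600+0.969500))/(1+31/800) = 23/25 ≈ 0.920000
step 5 [2.5y] bond c/2=23/800: DF=(2071539/2000000 − 23/800·(0.991100+0.977600+0.969500+0.920000))/(1+23/800) = 899/1000 ≈ 0.899000
step 6 [3y] zero: DF = P = 8689/10000 ≈ 0.868900
step 7 [3.5y] zero: DF = P = 173/200 ≈ 0.865000
step 8 [4y] swap r/2=1494/73417: DF=(1 − 1494/73417·(0.991100+0.977600+0.969500+0.920000+0.899000+0.868900+0.865000))/(1+1494/73417) = 4253/5000 ≈ 0.850600

1 1/2 9911/10000
2 1 611/625
3 3/2 1939/2000
4 2 23/25
5 5/2 899/1000
6 3 8689/10000
7 7/2 173/200
8 4 4253/5000
DF(2y) is solved at step 4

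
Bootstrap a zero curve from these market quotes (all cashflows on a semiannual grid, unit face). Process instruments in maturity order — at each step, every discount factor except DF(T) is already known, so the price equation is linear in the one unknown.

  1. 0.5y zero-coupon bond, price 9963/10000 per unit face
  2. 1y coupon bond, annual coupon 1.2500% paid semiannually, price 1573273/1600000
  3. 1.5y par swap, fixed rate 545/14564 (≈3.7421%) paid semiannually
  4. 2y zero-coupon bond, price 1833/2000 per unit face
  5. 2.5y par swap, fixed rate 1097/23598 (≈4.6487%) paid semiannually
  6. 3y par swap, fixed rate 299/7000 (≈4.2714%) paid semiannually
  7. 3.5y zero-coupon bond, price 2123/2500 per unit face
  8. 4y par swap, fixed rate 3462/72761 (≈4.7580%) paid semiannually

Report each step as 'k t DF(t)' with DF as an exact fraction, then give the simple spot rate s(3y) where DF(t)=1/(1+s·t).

step 1 [0.5y] zero: DF = P = 9963/10000 ≈ 0.996300
step 2 [1y] bond c/2=1/160: DF=(1573273/1600000 − 1/160·(0.996300))/(1+1/160) = 971/1000 ≈ 0.971000
step 3 [1.5y] swap r/2=545/29128: DF=(1 − 545/29128·(0.996300+0.971000))/(1+545/29128) = 1891/2000 ≈ 0.945500
step 4 [2y] zero: DF = P = 1833/2000 ≈ 0.916500
step 5 [2.5y] swap r/2=1097/47196: DF=(1 − 1097/47196·(0.996300+0.971000+0.945500+0.916500))/(1+1097/47196) = 8903/10000 ≈ 0.890300
step 6 [3y] swap r/2=299/14000: DF=(1 − 299/14000·(0.996300+0.971000+0.945500+0.916500+0.890300))/(1+299/14000) = 2201/2500 ≈ 0.880400
step 7 [3.5y] zero: DF = P = 2123/2500 ≈ 0.849200
step 8 [4y] swap r/2=1731/72761: DF=(1 − 1731/72761·(0.996300+0.971000+0.945500+0.916500+0.890300+0.880400+0.849200))/(1+1731/72761) = 8269/10000 ≈ 0.826900

1 1/2 9963/10000
2 1 971/1000
3 3/2 1891/2000
4 2 1833/2000
5 5/2 8903/10000
6 3 2201/2500
7 7/2 2123/2500
8 4 8269/10000
s(3y) = (1/(2201/2500) − 1)/(3) = 299/6603 ≈ 4.5282%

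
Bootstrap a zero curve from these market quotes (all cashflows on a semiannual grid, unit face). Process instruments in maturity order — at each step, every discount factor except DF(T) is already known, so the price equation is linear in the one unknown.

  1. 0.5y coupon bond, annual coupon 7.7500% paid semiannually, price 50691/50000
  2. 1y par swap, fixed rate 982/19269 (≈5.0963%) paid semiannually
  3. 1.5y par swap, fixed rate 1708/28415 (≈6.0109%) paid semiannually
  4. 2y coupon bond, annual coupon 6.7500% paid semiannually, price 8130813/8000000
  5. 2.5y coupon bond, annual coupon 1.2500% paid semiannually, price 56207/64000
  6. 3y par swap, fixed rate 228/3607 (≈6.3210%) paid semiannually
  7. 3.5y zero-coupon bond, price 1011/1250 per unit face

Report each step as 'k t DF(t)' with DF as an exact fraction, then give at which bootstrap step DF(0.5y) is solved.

1 1/2 122/125
2 1 9509/10000
3 3/2 4573/5000
4 2 1113/1250
5 5/2 531/625
6 3 829/1000
7 7/2 1011/1250
DF(0.5y) is solved at step 1

step 1 [0.5y] bond c/2=31/800: DF=(50691/50000 − 31/800·(0))/(1+31/800) = 122/125 ≈ 0.976000
step 2 [1y] swap r/2=491/19269: DF=(1 − 491/19269·(0.976000))/(1+491/19269) = 9509/10000 ≈ 0.950900
step 3 [1.5y] swap r/2=854/28415: DF=(1 − 854/28415·(0.976000+0.950900))/(1+854/28415) = 4573/5000 ≈ 0.914600
step 4 [2y] bond c/2=27/800: DF=(8130813/8000000 − 27/800·(0.976000+0.950900+0.914600))/(1+27/800) = 1113/1250 ≈ 0.890400
step 5 [2.5y] bond c/2=1/160: DF=(56207/64000 − 1/160·(0.976000+0.950900+0.914600+0.890400))/(1+1/160) = 531/625 ≈ 0.849600
step 6 [3y] swap r/2=114/3607: DF=(1 − 114/3607·(0.976000+0.950900+0.914600+0.890400+0.849600))/(1+114/3607) = 829/1000 ≈ 0.829000
step 7 [3.5y] zero: DF = P = 1011/1250 ≈ 0.808800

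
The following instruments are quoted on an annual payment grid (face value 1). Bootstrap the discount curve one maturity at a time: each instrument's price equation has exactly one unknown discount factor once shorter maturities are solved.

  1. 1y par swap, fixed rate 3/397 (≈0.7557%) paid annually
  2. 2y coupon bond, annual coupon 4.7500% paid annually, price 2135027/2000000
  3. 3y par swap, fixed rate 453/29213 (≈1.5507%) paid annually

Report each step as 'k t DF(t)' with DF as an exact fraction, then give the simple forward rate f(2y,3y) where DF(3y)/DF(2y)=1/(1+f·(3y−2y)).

1 1 397/400
2 2 9741/10000
3 3 9547/10000
f(2y,3y) = ((9741/10000)/(9547/10000) − 1)/(1) = 194/9547 ≈ 2.0321%

step 1 [1y] swap r/1=3/397: DF=(1 − 3/397·(0))/(1+3/397) = 397/400 ≈ 0.992500
step 2 [2y] bond c/1=19/400: DF=(2135027/2000000 − 19/400·(0.992500))/(1+19/400) = 9741/10000 ≈ 0.974100
step 3 [3y] swap r/1=453/29213: DF=(1 − 453/29213·(0.992500+0.974100))/(1+453/29213) = 9547/10000 ≈ 0.954700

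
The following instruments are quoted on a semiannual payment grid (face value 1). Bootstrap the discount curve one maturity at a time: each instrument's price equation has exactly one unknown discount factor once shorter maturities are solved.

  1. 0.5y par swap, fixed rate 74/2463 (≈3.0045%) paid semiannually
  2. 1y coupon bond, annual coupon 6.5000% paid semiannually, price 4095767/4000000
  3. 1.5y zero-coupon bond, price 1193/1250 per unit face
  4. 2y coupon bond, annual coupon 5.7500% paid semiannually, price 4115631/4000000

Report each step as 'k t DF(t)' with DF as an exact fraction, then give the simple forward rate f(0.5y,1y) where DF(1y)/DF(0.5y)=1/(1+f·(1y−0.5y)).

1 1/2 2463/2500
2 1 9607/10000
3 3/2 1193/1250
4 2 9191/10000
f(0.5y,1y) = ((2463/2500)/(9607/10000) − 1)/(1/2) = 490/9607 ≈ 5.1004%

step 1 [0.5y] swap r/2=37/2463: DF=(1 − 37/2463·(0))/(1+37/2463) = 2463/2500 ≈ 0.985200
step 2 [1y] bond c/2=13/400: DF=(4095767/4000000 − 13/400·(0.985200))/(1+13/400) = 9607/10000 ≈ 0.960700
step 3 [1.5y] zero: DF = P = 1193/1250 ≈ 0.954400
step 4 [2y] bond c/2=23/800: DF=(4115631/4000000 − 23/800·(0.985200+0.960700+0.954400))/(1+23/800) = 9191/10000 ≈ 0.919100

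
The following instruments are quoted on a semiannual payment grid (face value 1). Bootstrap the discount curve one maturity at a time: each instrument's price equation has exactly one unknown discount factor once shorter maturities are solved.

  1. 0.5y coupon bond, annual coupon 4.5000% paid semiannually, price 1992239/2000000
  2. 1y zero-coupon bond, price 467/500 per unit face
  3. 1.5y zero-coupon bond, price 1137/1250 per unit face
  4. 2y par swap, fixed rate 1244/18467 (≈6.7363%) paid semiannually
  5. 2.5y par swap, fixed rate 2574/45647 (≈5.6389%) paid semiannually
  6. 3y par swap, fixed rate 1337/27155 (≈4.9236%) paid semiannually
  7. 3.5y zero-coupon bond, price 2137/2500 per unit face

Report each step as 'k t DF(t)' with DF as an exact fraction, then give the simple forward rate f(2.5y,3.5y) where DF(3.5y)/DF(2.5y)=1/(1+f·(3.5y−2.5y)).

1 1/2 4871/5000
2 1 467/500
3 3/2 1137/1250
4 2 2189/2500
5 5/2 8713/10000
6 3 8663/10000
7 7/2 2137/2500
f(2.5y,3.5y) = ((8713/10000)/(2137/2500) − 1)/(1) = 165/8548 ≈ 1.9303%

step 1 [0.5y] bond c/2=9/400: DF=(1992239/2000000 − 9/400·(0))/(1+9/400) = 4871/5000 ≈ 0.974200
step 2 [1y] zero: DF = P = 467/500 ≈ 0.934000
step 3 [1.5y] zero: DF = P = 1137/1250 ≈ 0.909600
step 4 [2y] swap r/2=622/18467: DF=(1 − 622/18467·(0.974200+0.934000+0.909600))/(1+622/18467) = 2189/2500 ≈ 0.875600
step 5 [2.5y] swap r/2=1287/45647: DF=(1 − 1287/45647·(0.974200+0.934000+0.909600+0.875600))/(1+1287/45647) = 8713/10000 ≈ 0.871300
step 6 [3y] swap r/2=1337/54310: DF=(1 − 1337/54310·(0.974200+0.934000+0.909600+0.875600+0.871300))/(1+1337/54310) = 8663/10000 ≈ 0.866300
step 7 [3.5y] zero: DF = P = 2137/2500 ≈ 0.854800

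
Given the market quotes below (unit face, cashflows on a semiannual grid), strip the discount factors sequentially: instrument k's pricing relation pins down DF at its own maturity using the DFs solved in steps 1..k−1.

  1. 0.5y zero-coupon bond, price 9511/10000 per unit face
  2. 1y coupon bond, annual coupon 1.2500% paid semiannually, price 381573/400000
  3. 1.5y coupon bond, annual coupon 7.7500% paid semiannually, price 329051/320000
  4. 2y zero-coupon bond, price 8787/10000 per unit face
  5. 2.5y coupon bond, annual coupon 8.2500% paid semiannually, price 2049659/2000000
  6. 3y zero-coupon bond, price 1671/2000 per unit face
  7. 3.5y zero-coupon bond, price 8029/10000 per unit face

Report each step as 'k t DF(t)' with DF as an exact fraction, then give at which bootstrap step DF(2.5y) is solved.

1 1/2 9511/10000
2 1 9421/10000
3 3/2 9193/10000
4 2 8787/10000
5 5/2 419/500
6 3 1671/2000
7 7/2 8029/10000
DF(2.5y) is solved at step 5

step 1 [0.5y] zero: DF = P = 9511/10000 ≈ 0.951100
step 2 [1y] bond c/2=1/160: DF=(381573/400000 − 1/160·(0.951100))/(1+1/160) = 9421/10000 ≈ 0.942100
step 3 [1.5y] bond c/2=31/800: DF=(329051/320000 − 31/800·(0.951100+0.942100))/(1+31/800) = 9193/10000 ≈ 0.919300
step 4 [2y] zero: DF = P = 8787/10000 ≈ 0.878700
step 5 [2.5y] bond c/2=33/800: DF=(2049659/2000000 − 33/800·(0.951100+0.942100+0.919300+0.878700))/(1+33/800) = 419/500 ≈ 0.838000
step 6 [3y] zero: DF = P = 1671/2000 ≈ 0.835500
step 7 [3.5y] zero: DF = P = 8029/10000 ≈ 0.802900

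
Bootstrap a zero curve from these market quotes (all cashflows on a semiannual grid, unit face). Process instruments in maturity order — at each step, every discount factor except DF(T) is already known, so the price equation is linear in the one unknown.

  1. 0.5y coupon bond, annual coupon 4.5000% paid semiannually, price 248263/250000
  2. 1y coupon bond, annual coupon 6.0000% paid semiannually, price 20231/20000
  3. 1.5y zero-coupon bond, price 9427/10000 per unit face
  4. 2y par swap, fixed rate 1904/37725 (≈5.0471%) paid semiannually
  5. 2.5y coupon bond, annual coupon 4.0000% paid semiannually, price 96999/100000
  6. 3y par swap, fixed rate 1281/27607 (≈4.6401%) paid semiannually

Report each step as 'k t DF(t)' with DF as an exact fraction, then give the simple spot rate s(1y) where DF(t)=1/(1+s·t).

1 1/2 607/625
2 1 4769/5000
3 3/2 9427/10000
4 2 1131/1250
5 5/2 877/1000
6 3 8719/10000
s(1y) = (1/(4769/5000) − 1)/(1) = 231/4769 ≈ 4.8438%

step 1 [0.5y] bond c/2=9/400: DF=(248263/250000 − 9/400·(0))/(1+9/400) = 607/625 ≈ 0.971200
step 2 [1y] bond c/2=3/100: DF=(20231/20000 − 3/100·(0.971200))/(1+3/100) = 4769/5000 ≈ 0.953800
step 3 [1.5y] zero: DF = P = 9427/10000 ≈ 0.942700
step 4 [2y] swap r/2=952/37725: DF=(1 − 952/37725·(0.971200+0.953800+0.942700))/(1+952/37725) = 1131/1250 ≈ 0.904800
step 5 [2.5y] bond c/2=1/50: DF=(96999/100000 − 1/50·(0.971200+0.953800+0.942700+0.904800))/(1+1/50) = 877/1000 ≈ 0.877000
step 6 [3y] swap r/2=1281/55214: DF=(1 − 1281/55214·(0.971200+0.953800+0.942700+0.904800+0.877000))/(1+1281/55214) = 8719/10000 ≈ 0.871900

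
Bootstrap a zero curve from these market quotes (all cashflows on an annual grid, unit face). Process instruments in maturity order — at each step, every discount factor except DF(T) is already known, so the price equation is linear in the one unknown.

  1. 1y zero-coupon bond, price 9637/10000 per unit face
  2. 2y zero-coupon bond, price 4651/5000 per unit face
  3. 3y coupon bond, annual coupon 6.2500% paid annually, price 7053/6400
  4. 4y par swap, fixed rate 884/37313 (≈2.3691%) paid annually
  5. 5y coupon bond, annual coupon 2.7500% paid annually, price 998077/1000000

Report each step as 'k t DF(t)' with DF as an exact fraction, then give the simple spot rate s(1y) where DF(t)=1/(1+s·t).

1 1 9637/10000
2 2 4651/5000
3 3 4629/5000
4 4 2279/2500
5 5 1743/2000
s(1y) = (1/(9637/10000) − 1)/(1) = 363/9637 ≈ 3.7667%

step 1 [1y] zero: DF = P = 9637/10000 ≈ 0.963700
step 2 [2y] zero: DF = P = 4651/5000 ≈ 0.930200
step 3 [3y] bond c/1=1/16: DF=(7053/6400 − 1/16·(0.963700+0.930200))/(1+1/16) = 4629/5000 ≈ 0.925800
step 4 [4y] swap r/1=884/37313: DF=(1 − 884/37313·(0.963700+0.930200+0.925800))/(1+884/37313) = 2279/2500 ≈ 0.911600
step 5 [5y] bond c/1=11/400: DF=(998077/1000000 − 11/400·(0.963700+0.930200+0.925800+0.911600))/(1+11/400) = 1743/2000 ≈ 0.871500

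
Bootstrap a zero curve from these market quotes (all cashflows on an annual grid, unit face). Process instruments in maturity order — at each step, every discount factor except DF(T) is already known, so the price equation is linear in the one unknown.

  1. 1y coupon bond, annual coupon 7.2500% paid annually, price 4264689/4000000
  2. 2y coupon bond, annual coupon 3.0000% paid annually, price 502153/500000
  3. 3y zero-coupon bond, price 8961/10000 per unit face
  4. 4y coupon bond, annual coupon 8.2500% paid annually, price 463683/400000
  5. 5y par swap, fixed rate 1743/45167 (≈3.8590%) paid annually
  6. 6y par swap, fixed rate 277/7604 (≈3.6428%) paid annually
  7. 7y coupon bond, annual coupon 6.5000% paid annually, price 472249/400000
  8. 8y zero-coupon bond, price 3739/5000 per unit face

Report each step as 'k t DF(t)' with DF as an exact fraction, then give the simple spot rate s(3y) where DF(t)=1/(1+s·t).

step 1 [1y] bond c/1=29/400: DF=(4264689/4000000 − 29/400·(0))/(1+29/400) = 9941/10000 ≈ 0.994100
step 2 [2y] bond c/1=3/100: DF=(502153/500000 − 3/100·(0.994100))/(1+3/100) = 9461/10000 ≈ 0.946100
step 3 [3y] zero: DF = P = 8961/10000 ≈ 0.896100
step 4 [4y] bond c/1=33/400: DF=(463683/400000 − 33/400·(0.994100+0.946100+0.896100))/(1+33/400) = 8547/10000 ≈ 0.854700
step 5 [5y] swap r/1=1743/45167: DF=(1 − 1743/45167·(0.994100+0.946100+0.896100+0.854700))/(1+1743/45167) = 8257/10000 ≈ 0.825700
step 6 [6y] swap r/1=277/7604: DF=(1 − 277/7604·(0.994100+0.946100+0.896100+0.854700+0.825700))/(1+277/7604) = 8061/10000 ≈ 0.806100
step 7 [7y] bond c/1=13/200: DF=(472249/400000 − 13/200·(0.994100+0.946100+0.896100+0.854700+0.825700+0.806100))/(1+13/200) = 7837/10000 ≈ 0.783700
step 8 [8y] zero: DF = P = 3739/5000 ≈ 0.747800

1 1 9941/10000
2 2 9461/10000
3 3 8961/10000
4 4 8547/10000
5 5 8257/10000
6 6 8061/10000
7 7 7837/10000
8 8 3739/5000
s(3y) = (1/(8961/10000) − 1)/(3) = 1039/26883 ≈ 3.8649%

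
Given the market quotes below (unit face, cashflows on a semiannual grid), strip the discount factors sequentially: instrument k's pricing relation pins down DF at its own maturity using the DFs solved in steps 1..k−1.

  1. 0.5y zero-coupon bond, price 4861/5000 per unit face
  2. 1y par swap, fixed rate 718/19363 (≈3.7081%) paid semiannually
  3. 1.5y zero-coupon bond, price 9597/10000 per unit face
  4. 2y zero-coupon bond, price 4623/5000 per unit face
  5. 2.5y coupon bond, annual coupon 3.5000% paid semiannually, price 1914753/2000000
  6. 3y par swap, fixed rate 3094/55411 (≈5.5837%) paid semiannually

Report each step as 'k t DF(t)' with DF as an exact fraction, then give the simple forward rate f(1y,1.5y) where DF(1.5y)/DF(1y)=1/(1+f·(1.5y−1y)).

1 1/2 4861/5000
2 1 9641/10000
3 3/2 9597/10000
4 2 4623/5000
5 5/2 547/625
6 3 8453/10000
f(1y,1.5y) = ((9641/10000)/(9597/10000) − 1)/(1/2) = 88/9597 ≈ 0.9170%

step 1 [0.5y] zero: DF = P = 4861/5000 ≈ 0.972200
step 2 [1y] swap r/2=359/19363: DF=(1 − 359/19363·(0.972200))/(1+359/19363) = 9641/10000 ≈ 0.964100
step 3 [1.5y] zero: DF = P = 9597/10000 ≈ 0.959700
step 4 [2y] zero: DF = P = 4623/5000 ≈ 0.924600
step 5 [2.5y] bond c/2=7/400: DF=(1914753/2000000 − 7/400·(0.972200+0.964100+0.959700+0.924600))/(1+7/400) = 547/625 ≈ 0.875200
step 6 [3y] swap r/2=1547/55411: DF=(1 − 1547/55411·(0.972200+0.964100+0.959700+0.924600+0.875200))/(1+1547/55411) = 8453/10000 ≈ 0.845300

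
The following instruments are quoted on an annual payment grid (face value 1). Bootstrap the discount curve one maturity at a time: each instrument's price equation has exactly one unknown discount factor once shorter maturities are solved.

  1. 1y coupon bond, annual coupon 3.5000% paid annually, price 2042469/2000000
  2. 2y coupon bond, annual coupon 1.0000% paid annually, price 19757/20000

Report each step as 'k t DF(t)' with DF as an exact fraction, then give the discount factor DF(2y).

1 1 9867/10000
2 2 9683/10000
DF(2y) = 9683/10000 ≈ 0.968300

step 1 [1y] bond c/1=7/200: DF=(2042469/2000000 − 7/200·(0))/(1+7/200) = 9867/10000 ≈ 0.986700
step 2 [2y] bond c/1=1/100: DF=(19757/20000 − 1/100·(0.986700))/(1+1/100) = 9683/10000 ≈ 0.968300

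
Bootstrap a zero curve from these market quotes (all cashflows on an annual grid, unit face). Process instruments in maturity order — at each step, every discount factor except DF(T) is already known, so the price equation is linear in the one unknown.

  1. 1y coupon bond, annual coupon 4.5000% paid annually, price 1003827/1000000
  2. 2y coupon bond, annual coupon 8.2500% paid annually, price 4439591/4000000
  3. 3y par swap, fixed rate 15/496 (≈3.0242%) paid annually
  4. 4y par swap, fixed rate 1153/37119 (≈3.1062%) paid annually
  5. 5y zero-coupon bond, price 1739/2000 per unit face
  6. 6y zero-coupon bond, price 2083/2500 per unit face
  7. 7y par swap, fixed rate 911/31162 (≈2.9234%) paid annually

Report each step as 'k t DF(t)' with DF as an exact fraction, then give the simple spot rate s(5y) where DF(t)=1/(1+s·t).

step 1 [1y] bond c/1=9/200: DF=(1003827/1000000 − 9/200·(0))/(1+9/200) = 4803/5000 ≈ 0.960600
step 2 [2y] bond c/1=33/400: DF=(4439591/4000000 − 33/400·(0.960600))/(1+33/400) = 9521/10000 ≈ 0.952100
step 3 [3y] swap r/1=15/496: DF=(1 − 15/496·(0.960600+0.952100))/(1+15/496) = 1829/2000 ≈ 0.914500
step 4 [4y] swap r/1=1153/37119: DF=(1 − 1153/37119·(0.960600+0.952100+0.914500))/(1+1153/37119) = 8847/10000 ≈ 0.884700
step 5 [5y] zero: DF = P = 1739/2000 ≈ 0.869500
step 6 [6y] zero: DF = P = 2083/2500 ≈ 0.833200
step 7 [7y] swap r/1=911/31162: DF=(1 − 911/31162·(0.960600+0.952100+0.914500+0.884700+0.869500+0.833200))/(1+911/31162) = 4089/5000 ≈ 0.817800

1 1 4803/5000
2 2 9521/10000
3 3 1829/2000
4 4 8847/10000
5 5 1739/2000
6 6 2083/2500
7 7 4089/5000
s(5y) = (1/(1739/2000) − 1)/(5) = 261/8695 ≈ 3.0017%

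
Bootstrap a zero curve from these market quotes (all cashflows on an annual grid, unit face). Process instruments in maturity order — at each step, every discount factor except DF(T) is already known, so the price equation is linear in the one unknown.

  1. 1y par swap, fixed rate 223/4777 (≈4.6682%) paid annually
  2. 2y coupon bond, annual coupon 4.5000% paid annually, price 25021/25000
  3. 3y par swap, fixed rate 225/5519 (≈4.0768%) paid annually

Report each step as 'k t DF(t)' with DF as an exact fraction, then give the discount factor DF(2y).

1 1 4777/5000
2 2 4583/5000
3 3 71/80
DF(2y) = 4583/5000 ≈ 0.916600

step 1 [1y] swap r/1=223/4777: DF=(1 − 223/4777·(0))/(1+223/4777) = 4777/5000 ≈ 0.955400
step 2 [2y] bond c/1=9/200: DF=(25021/25000 − 9/200·(0.955400))/(1+9/200) = 4583/5000 ≈ 0.916600
step 3 [3y] swap r/1=225/5519: DF=(1 − 225/5519·(0.955400+0.916600))/(1+225/5519) = 71/80 ≈ 0.887500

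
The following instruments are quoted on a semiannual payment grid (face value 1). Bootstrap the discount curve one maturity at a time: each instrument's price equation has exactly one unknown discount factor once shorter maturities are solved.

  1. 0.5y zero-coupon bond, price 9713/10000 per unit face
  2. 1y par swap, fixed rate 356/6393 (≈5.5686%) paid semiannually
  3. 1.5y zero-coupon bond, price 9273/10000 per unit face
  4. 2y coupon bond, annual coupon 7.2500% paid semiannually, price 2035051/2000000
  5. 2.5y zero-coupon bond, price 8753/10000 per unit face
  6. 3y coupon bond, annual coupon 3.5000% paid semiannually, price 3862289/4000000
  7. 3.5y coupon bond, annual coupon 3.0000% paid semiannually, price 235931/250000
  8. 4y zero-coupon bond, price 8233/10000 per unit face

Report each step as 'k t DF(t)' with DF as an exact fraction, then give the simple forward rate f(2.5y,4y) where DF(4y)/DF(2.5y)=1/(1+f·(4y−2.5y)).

1 1/2 9713/10000
2 1 4733/5000
3 3/2 9273/10000
4 2 1103/1250
5 5/2 8753/10000
6 3 4349/5000
7 7/2 8489/10000
8 4 8233/10000
f(2.5y,4y) = ((8753/10000)/(8233/10000) − 1)/(3/2) = 1040/24699 ≈ 4.2107%

step 1 [0.5y] zero: DF = P = 9713/10000 ≈ 0.971300
step 2 [1y] swap r/2=178/6393: DF=(1 − 178/6393·(0.971300))/(1+178/6393) = 4733/5000 ≈ 0.946600
step 3 [1.5y] zero: DF = P = 9273/10000 ≈ 0.927300
step 4 [2y] bond c/2=29/800: DF=(2035051/2000000 − 29/800·(0.971300+0.946600+0.927300))/(1+29/800) = 1103/1250 ≈ 0.882400
step 5 [2.5y] zero: DF = P = 8753/10000 ≈ 0.875300
step 6 [3y] bond c/2=7/400: DF=(3862289/4000000 − 7/400·(0.971300+0.946600+0.927300+0.882400+0.875300))/(1+7/400) = 4349/5000 ≈ 0.869800
step 7 [3.5y] bond c/2=3/200: DF=(235931/250000 − 3/200·(0.971300+0.946600+0.927300+0.882400+0.875300+0.869800))/(1+3/200) = 8489/10000 ≈ 0.848900
step 8 [4y] zero: DF = P = 8233/10000 ≈ 0.823300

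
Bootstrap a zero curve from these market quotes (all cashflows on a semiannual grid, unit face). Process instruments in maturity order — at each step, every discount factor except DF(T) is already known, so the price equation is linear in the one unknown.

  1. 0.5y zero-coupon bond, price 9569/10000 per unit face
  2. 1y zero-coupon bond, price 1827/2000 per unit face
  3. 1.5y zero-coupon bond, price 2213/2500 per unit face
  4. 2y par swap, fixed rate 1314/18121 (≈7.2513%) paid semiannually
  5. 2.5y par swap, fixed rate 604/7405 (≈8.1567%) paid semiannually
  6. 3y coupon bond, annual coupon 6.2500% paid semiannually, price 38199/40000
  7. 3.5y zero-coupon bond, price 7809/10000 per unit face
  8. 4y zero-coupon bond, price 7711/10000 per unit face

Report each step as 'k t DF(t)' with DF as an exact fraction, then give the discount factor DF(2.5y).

step 1 [0.5y] zero: DF = P = 9569/10000 ≈ 0.956900
step 2 [1y] zero: DF = P = 1827/2000 ≈ 0.913500
step 3 [1.5y] zero: DF = P = 2213/2500 ≈ 0.885200
step 4 [2y] swap r/2=657/18121: DF=(1 − 657/18121·(0.956900+0.913500+0.885200))/(1+657/18121) = 4343/5000 ≈ 0.868600
step 5 [2.5y] swap r/2=302/7405: DF=(1 − 302/7405·(0.956900+0.913500+0.885200+0.868600))/(1+302/7405) = 2047/2500 ≈ 0.818800
step 6 [3y] bond c/2=1/32: DF=(38199/40000 − 1/32·(0.956900+0.913500+0.885200+0.868600+0.818800))/(1+1/32) = 3957/5000 ≈ 0.791400
step 7 [3.5y] zero: DF = P = 7809/10000 ≈ 0.780900
step 8 [4y] zero: DF = P = 7711/10000 ≈ 0.771100

1 1/2 9569/10000
2 1 1827/2000
3 3/2 2213/2500
4 2 4343/5000
5 5/2 2047/2500
6 3 3957/5000
7 7/2 7809/10000
8 4 7711/10000
DF(2.5y) = 2047/2500 ≈ 0.818800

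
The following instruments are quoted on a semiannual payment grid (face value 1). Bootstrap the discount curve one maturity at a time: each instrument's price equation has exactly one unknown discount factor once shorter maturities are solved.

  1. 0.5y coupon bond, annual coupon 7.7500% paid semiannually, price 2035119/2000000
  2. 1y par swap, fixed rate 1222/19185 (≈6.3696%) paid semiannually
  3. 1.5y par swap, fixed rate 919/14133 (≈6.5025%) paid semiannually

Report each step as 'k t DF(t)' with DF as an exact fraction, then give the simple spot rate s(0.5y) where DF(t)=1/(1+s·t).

1 1/2 2449/2500
2 1 9389/10000
3 3/2 9081/10000
s(0.5y) = (1/(2449/2500) − 1)/(1/2) = 102/2449 ≈ 4.1650%

step 1 [0.5y] bond c/2=31/800: DF=(2035119/2000000 − 31/800·(0))/(1+31/800) = 2449/2500 ≈ 0.979600
step 2 [1y] swap r/2=611/19185: DF=(1 − 611/19185·(0.979600))/(1+611/19185) = 9389/10000 ≈ 0.938900
step 3 [1.5y] swap r/2=919/28266: DF=(1 − 919/28266·(0.979600+0.938900))/(1+919/28266) = 9081/10000 ≈ 0.908100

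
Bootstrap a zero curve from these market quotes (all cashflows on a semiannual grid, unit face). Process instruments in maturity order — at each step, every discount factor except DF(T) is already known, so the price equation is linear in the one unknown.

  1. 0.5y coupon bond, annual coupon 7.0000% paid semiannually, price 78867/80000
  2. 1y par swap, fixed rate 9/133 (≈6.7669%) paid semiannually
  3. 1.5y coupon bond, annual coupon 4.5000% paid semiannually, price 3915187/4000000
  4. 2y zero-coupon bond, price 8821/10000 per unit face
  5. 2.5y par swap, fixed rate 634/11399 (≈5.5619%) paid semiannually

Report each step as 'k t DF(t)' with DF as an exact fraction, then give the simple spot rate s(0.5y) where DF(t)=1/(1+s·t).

1 1/2 381/400
2 1 9361/10000
3 3/2 9157/10000
4 2 8821/10000
5 5/2 2183/2500
s(0.5y) = (1/(381/400) − 1)/(1/2) = 38/381 ≈ 9.9738%

step 1 [0.5y] bond c/2=7/200: DF=(78867/80000 − 7/200·(0))/(1+7/200) = 381/400 ≈ 0.952500
step 2 [1y] swap r/2=9/266: DF=(1 − 9/266·(0.952500))/(1+9/266) = 9361/10000 ≈ 0.936100
step 3 [1.5y] bond c/2=9/400: DF=(3915187/4000000 − 9/400·(0.952500+0.936100))/(1+9/400) = 9157/10000 ≈ 0.915700
step 4 [2y] zero: DF = P = 8821/10000 ≈ 0.882100
step 5 [2.5y] swap r/2=317/11399: DF=(1 − 317/11399·(0.952500+0.936100+0.915700+0.882100))/(1+317/11399) = 2183/2500 ≈ 0.873200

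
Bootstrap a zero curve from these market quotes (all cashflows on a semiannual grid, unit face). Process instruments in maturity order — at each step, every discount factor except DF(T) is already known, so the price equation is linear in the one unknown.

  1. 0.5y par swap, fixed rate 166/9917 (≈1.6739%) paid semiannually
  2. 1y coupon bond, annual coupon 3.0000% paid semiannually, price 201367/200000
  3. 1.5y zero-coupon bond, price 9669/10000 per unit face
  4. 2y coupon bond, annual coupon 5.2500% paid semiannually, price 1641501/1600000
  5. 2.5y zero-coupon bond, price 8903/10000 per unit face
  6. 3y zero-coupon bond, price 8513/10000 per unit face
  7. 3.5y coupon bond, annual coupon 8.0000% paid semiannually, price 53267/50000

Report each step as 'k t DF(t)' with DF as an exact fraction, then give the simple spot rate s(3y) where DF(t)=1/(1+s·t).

1 1/2 9917/10000
2 1 9773/10000
3 3/2 9669/10000
4 2 4623/5000
5 5/2 8903/10000
6 3 8513/10000
7 7/2 8089/10000
s(3y) = (1/(8513/10000) − 1)/(3) = 1487/25539 ≈ 5.8225%

step 1 [0.5y] swap r/2=83/9917: DF=(1 − 83/9917·(0))/(1+83/9917) = 9917/10000 ≈ 0.991700
step 2 [1y] bond c/2=3/200: DF=(201367/200000 − 3/200·(0.991700))/(1+3/200) = 9773/10000 ≈ 0.977300
step 3 [1.5y] zero: DF = P = 9669/10000 ≈ 0.966900
step 4 [2y] bond c/2=21/800: DF=(1641501/1600000 − 21/800·(0.991700+0.977300+0.966900))/(1+21/800) = 4623/5000 ≈ 0.924600
step 5 [2.5y] zero: DF = P = 8903/10000 ≈ 0.890300
step 6 [3y] zero: DF = P = 8513/10000 ≈ 0.851300
step 7 [3.5y] bond c/2=1/25: DF=(53267/50000 − 1/25·(0.991700+0.977300+0.966900+0.924600+0.890300+0.851300))/(1+1/25) = 8089/10000 ≈ 0.808900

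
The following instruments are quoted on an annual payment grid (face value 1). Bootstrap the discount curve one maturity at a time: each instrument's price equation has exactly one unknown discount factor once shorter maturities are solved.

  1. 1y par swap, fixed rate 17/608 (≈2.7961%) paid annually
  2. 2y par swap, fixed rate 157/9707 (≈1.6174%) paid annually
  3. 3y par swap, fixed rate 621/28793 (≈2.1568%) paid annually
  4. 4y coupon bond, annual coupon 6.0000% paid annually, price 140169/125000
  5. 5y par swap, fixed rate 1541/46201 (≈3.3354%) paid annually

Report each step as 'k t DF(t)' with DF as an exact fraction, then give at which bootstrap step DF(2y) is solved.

step 1 [1y] swap r/1=17/608: DF=(1 − 17/608·(0))/(1+17/608) = 608/625 ≈ 0.972800
step 2 [2y] swap r/1=157/9707: DF=(1 − 157/9707·(0.972800))/(1+157/9707) = 4843/5000 ≈ 0.968600
step 3 [3y] swap r/1=621/28793: DF=(1 − 621/28793·(0.972800+0.968600))/(1+621/28793) = 9379/10000 ≈ 0.937900
step 4 [4y] bond c/1=3/50: DF=(140169/125000 − 3/50·(0.972800+0.968600+0.937900))/(1+3/50) = 8949/10000 ≈ 0.894900
step 5 [5y] swap r/1=1541/46201: DF=(1 − 1541/46201·(0.972800+0.968600+0.937900+0.894900))/(1+1541/46201) = 8459/10000 ≈ 0.845900

1 1 608/625
2 2 4843/5000
3 3 9379/10000
4 4 8949/10000
5 5 8459/10000
DF(2y) is solved at step 2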